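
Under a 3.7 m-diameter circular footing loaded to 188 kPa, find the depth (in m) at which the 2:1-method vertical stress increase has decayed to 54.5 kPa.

2:1 spreading — at depth z the loaded area has grown by z in each plan dimension:
qD²/(D+z)² = Δσ_z ⇒ z = D(√(q/Δσ_z) − 1) = 3.7×(√(188/54.5) − 1) = 3.172 m

z ≈ 3.17 m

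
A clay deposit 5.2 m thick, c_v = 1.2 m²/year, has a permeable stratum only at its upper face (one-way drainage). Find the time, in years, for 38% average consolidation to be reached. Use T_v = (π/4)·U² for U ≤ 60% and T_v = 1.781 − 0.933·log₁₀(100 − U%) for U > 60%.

Drainage path length: H_d = H = 5.2 m (single drainage).
U ≤ 60%: T_v = (π/4)·U² = (π/4)×0.38² = 0.11341.
t = T_v·H_d²/c_v = 0.11341×5.2²/1.2 = 2.556 years.

t ≈ 2.56 years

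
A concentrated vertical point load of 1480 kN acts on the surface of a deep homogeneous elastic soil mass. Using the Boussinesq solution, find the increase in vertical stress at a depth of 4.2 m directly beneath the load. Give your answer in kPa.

Δσ_z ≈ 40.1 kPa

Boussinesq vertical stress below a point load on an elastic half-space:
Δσ_z = 3P/(2πz²) · [1 + (r/z)²]^(−5/2)
r/z = 0/4.2 = 0; [1+(r/z)²]^(−5/2) = 1.
Δσ_z = 3×1480/(2π×4.2²) × 1 = 40.059 × 1 = 40.06 kPa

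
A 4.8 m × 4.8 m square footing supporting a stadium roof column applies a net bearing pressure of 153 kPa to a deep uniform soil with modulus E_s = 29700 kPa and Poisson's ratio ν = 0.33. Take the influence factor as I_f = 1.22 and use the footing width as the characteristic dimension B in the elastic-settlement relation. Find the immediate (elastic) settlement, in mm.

S_e ≈ 26.9 mm

Immediate (elastic) settlement: S_e = q·B·(1−ν²)/E_s · I_f.
S_e = 153 × 4.8 × (1 − 0.33²) / 29700 × 1.22
    = 153 × 4.8 × 0.8911 / 29700 × 1.22
    = 0.02688 m = 26.88 mm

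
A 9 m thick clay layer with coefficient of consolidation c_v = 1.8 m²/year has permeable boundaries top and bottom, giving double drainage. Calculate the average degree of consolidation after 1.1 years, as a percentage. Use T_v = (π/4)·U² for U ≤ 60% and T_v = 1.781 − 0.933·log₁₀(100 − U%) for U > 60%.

Drainage path length: H_d = H/2 = 4.5 m (double drainage).
T_v = c_v·t/H_d² = 1.8×1.1/4.5² = 0.097778.
T_v = 0.097778 corresponds to the U ≤ 60% branch:
U = √(4T_v/π) = 0.3528

U ≈ 35.3 %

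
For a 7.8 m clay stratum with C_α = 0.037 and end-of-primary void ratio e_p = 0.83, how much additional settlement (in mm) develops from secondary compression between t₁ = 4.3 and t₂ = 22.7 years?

S_s ≈ 114 mm

Secondary compression: S_s = C_α·H/(1+e_p)·log₁₀(t₂/t₁)
S_s = 0.037×7.8/(1+0.83)×log₁₀(22.7/4.3)
    = 0.1577 × 0.7226 = 0.114 m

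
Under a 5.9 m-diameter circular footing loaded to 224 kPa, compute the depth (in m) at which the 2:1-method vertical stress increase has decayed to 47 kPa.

z ≈ 6.98 m

2:1 spreading — at depth z the loaded area has grown by z in each plan dimension:
qD²/(D+z)² = Δσ_z ⇒ z = D(√(q/Δσ_z) − 1) = 5.9×(√(224/47) − 1) = 6.98 m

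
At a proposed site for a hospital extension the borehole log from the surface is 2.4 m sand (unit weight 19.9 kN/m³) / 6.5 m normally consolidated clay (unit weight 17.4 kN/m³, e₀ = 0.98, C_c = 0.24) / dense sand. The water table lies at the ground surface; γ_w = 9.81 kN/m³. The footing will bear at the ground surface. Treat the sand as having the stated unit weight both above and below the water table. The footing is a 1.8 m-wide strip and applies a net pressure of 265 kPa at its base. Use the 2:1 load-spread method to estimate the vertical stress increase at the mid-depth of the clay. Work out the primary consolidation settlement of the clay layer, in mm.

Mid-depth of clay below the ground surface: z = 2.4 + 6.5/2 = 5.65 m.
Total vertical stress at mid-clay: σ_v = 19.9×2.4 + 17.4×3.25 = 104.31 kPa.
Pore pressure: u = 9.81×(5.65 − 0) = 55.427 kPa.
Initial effective stress: σ'_0 = σ_v − u = 104.31 − 55.427 = 48.883 kPa.
Stress increase at mid-clay by the 2:1 spreading method:
Δσ = qB/(B+z) = 265×1.8/(1.8+5.65) = 64.027 kPa
Final effective stress: σ'_f = σ'_0 + Δσ = 48.883 + 64.027 = 112.91 kPa.
Normally consolidated clay, so the full stress increment lies on the virgin compression line:
S_c = C_c·H/(1+e₀)·log₁₀(σ'_f/σ'_0) = 0.24×6.5/(1+0.98)×log₁₀(112.91/48.883)
    = 0.78788 × 0.36357 = 0.2864 m

S_c ≈ 286 mm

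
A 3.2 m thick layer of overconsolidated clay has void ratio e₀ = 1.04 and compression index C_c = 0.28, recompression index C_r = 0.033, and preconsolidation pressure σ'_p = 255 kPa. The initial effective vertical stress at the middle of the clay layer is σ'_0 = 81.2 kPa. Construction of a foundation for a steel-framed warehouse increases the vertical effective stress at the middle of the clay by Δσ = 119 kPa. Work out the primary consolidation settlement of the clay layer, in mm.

Final effective stress: σ'_f = 81.2 + 119 = 200.2 kPa.
σ'_f = 200.2 ≤ σ'_p = 255 kPa, so the clay remains overconsolidated and only the recompression index applies:
S_c = C_r·H/(1+e₀)·log₁₀(σ'_f/σ'_0) = 0.033×3.2/2.04×log₁₀(200.2/81.2)
    = 0.051764 × 0.39191 = 0.02029 m

S_c ≈ 20.3 mm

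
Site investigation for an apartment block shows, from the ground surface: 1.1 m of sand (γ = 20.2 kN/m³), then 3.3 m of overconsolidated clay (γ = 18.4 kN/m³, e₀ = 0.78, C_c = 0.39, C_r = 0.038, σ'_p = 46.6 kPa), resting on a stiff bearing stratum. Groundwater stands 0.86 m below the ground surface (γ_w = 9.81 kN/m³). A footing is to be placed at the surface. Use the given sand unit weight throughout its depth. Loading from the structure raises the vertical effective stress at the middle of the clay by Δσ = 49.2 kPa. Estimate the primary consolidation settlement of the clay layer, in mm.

S_c ≈ 192 mm

Mid-depth of clay below the ground surface: z = 1.1 + 3.3/2 = 2.75 m.
Total vertical stress at mid-clay: σ_v = 20.2×1.1 + 18.4×1.65 = 52.58 kPa.
Pore pressure: u = 9.81×(2.75 − 0.86) = 18.541 kPa.
Initial effective stress: σ'_0 = σ_v − u = 52.58 − 18.541 = 34.039 kPa.
Final effective stress: σ'_f = 34.039 + 49.2 = 83.239 kPa.
σ'_f = 83.239 > σ'_p = 46.6 kPa, so the stress path crosses the preconsolidation pressure — recompression up to σ'_p, then virgin compression beyond:
S_c = H/(1+e₀)·[C_r·log₁₀(σ'_p/σ'_0) + C_c·log₁₀(σ'_f/σ'_p)]
    = 3.3/1.78 × [0.038×log₁₀(46.6/34.039) + 0.39×log₁₀(83.239/46.6)]
    = 1.8539 × [0.0051835 + 0.098257] = 0.1918 m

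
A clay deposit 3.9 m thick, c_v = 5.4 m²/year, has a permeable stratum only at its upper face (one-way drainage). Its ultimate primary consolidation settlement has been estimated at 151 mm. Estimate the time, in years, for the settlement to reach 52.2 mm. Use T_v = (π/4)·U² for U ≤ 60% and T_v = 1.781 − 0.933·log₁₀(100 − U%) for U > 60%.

t ≈ 0.264 years

Drainage path length: H_d = H = 3.9 m (single drainage).
U = S(t)/S_ult = 52.2/151 = 0.3457.
U ≤ 60%: T_v = (π/4)·U² = (π/4)×0.3457² = 0.093859.
t = T_v·H_d²/c_v = 0.093859×3.9²/5.4 = 0.2644 years.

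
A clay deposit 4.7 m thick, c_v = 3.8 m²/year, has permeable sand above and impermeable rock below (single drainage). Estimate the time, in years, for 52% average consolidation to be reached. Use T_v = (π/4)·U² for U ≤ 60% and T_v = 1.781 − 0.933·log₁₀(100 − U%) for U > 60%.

Drainage path length: H_d = H = 4.7 m (single drainage).
U ≤ 60%: T_v = (π/4)·U² = (π/4)×0.52² = 0.21237.
t = T_v·H_d²/c_v = 0.21237×4.7²/3.8 = 1.235 years.

t ≈ 1.23 years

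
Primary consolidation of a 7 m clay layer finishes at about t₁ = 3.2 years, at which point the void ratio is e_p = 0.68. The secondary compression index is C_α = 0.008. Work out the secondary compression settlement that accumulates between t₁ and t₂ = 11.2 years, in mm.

Secondary compression: S_s = C_α·H/(1+e_p)·log₁₀(t₂/t₁)
S_s = 0.008×7/(1+0.68)×log₁₀(11.2/3.2)
    = 0.03333 × 0.5441 = 0.01814 m

S_s ≈ 18.1 mm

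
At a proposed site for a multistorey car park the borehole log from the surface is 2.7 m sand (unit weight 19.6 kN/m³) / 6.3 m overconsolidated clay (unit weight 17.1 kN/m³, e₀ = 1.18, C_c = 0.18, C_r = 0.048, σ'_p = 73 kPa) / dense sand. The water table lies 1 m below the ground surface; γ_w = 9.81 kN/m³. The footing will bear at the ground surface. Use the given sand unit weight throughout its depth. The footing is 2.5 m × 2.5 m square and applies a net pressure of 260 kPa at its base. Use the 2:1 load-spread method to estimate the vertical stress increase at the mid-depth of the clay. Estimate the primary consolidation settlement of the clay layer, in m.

Mid-depth of clay below the ground surface: z = 2.7 + 6.3/2 = 5.85 m.
Total vertical stress at mid-clay: σ_v = 19.6×2.7 + 17.1×3.15 = 106.79 kPa.
Pore pressure: u = 9.81×(5.85 − 1) = 47.578 kPa.
Initial effective stress: σ'_0 = σ_v − u = 106.79 − 47.578 = 59.212 kPa.
Stress increase at mid-clay by the 2:1 spreading method:
Δσ = qBL/((B+z)(L+z)) = 260×2.5×2.5/((2.5+5.85)(2.5+5.85)) = 23.307 kPa
Final effective stress: σ'_f = 59.212 + 23.307 = 82.519 kPa.
σ'_f = 82.519 > σ'_p = 73 kPa, so the stress path crosses the preconsolidation pressure — recompression up to σ'_p, then virgin compression beyond:
S_c = H/(1+e₀)·[C_r·log₁₀(σ'_p/σ'_0) + C_c·log₁₀(σ'_f/σ'_p)]
    = 6.3/2.18 × [0.048×log₁₀(73/59.212) + 0.18×log₁₀(82.519/73)]
    = 2.8899 × [0.0043638 + 0.0095816] = 0.0403 m

S_c ≈ 0.0403 m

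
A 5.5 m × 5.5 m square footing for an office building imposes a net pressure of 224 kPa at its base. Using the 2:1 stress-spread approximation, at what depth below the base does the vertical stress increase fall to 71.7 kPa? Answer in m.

z ≈ 4.22 m

2:1 spreading — at depth z the loaded area has grown by z in each plan dimension:
qB²/(B+z)² = Δσ_z ⇒ z = B(√(q/Δσ_z) − 1) = 5.5×(√(224/71.7) − 1) = 4.221 m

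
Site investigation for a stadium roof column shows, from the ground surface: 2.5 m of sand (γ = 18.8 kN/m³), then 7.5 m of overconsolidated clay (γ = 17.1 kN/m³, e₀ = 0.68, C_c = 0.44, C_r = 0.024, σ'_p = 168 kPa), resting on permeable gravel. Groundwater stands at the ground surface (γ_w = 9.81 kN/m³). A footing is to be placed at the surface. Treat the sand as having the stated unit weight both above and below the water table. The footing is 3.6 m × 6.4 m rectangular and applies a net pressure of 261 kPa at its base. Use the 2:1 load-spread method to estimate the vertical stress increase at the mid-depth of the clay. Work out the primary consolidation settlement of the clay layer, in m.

Mid-depth of clay below the ground surface: z = 2.5 + 7.5/2 = 6.25 m.
Total vertical stress at mid-clay: σ_v = 18.8×2.5 + 17.1×3.75 = 111.12 kPa.
Pore pressure: u = 9.81×(6.25 − 0) = 61.312 kPa.
Initial effective stress: σ'_0 = σ_v − u = 111.12 − 61.312 = 49.808 kPa.
Stress increase at mid-clay by the 2:1 spreading method:
Δσ = qBL/((B+z)(L+z)) = 261×3.6×6.4/((3.6+6.25)(6.4+6.25)) = 48.261 kPa
Final effective stress: σ'_f = 49.808 + 48.261 = 98.069 kPa.
σ'_f = 98.069 ≤ σ'_p = 168 kPa, so the clay remains overconsolidated and only the recompression index applies:
S_c = C_r·H/(1+e₀)·log₁₀(σ'_f/σ'_0) = 0.024×7.5/1.68×log₁₀(98.069/49.808)
    = 0.10714 × 0.29423 = 0.03152 m

S_c ≈ 0.0315 m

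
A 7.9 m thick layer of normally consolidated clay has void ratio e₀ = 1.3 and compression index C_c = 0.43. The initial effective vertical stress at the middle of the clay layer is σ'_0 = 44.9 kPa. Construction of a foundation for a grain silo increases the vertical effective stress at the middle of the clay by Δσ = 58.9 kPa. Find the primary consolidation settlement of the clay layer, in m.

Final effective stress: σ'_f = σ'_0 + Δσ = 44.9 + 58.9 = 103.8 kPa.
Normally consolidated clay, so the full stress increment lies on the virgin compression line:
S_c = C_c·H/(1+e₀)·log₁₀(σ'_f/σ'_0) = 0.43×7.9/(1+1.3)×log₁₀(103.8/44.9)
    = 1.477 × 0.36395 = 0.5376 m

S_c ≈ 0.538 m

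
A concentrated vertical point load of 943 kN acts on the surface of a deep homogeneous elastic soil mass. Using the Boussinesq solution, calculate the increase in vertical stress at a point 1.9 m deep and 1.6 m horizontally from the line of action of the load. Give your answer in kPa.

Boussinesq vertical stress below a point load on an elastic half-space:
Δσ_z = 3P/(2πz²) · [1 + (r/z)²]^(−5/2)
r/z = 1.6/1.9 = 0.84211; [1+(r/z)²]^(−5/2) = 0.26185.
Δσ_z = 3×943/(2π×1.9²) × 0.26185 = 124.72 × 0.26185 = 32.66 kPa

Δσ_z ≈ 32.7 kPa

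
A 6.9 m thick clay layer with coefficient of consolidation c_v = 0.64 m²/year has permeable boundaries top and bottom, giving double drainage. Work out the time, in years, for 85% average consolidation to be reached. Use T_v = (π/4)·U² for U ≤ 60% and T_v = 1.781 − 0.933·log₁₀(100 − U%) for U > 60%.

Drainage path length: H_d = H/2 = 3.45 m (double drainage).
U > 60%: T_v = 1.781 − 0.933·log₁₀(100 − 85) = 0.68371.
t = T_v·H_d²/c_v = 0.68371×3.45²/0.64 = 12.72 years.

t ≈ 12.7 years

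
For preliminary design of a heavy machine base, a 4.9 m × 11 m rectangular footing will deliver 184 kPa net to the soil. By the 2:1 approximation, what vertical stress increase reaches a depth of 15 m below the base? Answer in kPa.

Δσ_z ≈ 19.2 kPa

By the 2:1 method the load spreads at 1 horizontal : 2 vertical, so at depth z the loaded area has grown by z in each plan dimension:
Δσ = qBL/((B+z)(L+z)) = 184×4.9×11/((4.9+15)(11+15)) = 19.168 kPa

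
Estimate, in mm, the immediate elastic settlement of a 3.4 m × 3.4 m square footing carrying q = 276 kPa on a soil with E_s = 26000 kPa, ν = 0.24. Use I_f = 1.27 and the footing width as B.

S_e ≈ 43.2 mm

Immediate (elastic) settlement: S_e = q·B·(1−ν²)/E_s · I_f.
S_e = 276 × 3.4 × (1 − 0.24²) / 26000 × 1.27
    = 276 × 3.4 × 0.9424 / 26000 × 1.27
    = 0.0432 m = 43.2 mm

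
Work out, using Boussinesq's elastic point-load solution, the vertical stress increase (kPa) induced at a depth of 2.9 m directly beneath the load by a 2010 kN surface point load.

Δσ_z ≈ 114 kPa

Boussinesq vertical stress below a point load on an elastic half-space:
Δσ_z = 3P/(2πz²) · [1 + (r/z)²]^(−5/2)
r/z = 0/2.9 = 0; [1+(r/z)²]^(−5/2) = 1.
Δσ_z = 3×2010/(2π×2.9²) × 1 = 114.11 × 1 = 114.1 kPa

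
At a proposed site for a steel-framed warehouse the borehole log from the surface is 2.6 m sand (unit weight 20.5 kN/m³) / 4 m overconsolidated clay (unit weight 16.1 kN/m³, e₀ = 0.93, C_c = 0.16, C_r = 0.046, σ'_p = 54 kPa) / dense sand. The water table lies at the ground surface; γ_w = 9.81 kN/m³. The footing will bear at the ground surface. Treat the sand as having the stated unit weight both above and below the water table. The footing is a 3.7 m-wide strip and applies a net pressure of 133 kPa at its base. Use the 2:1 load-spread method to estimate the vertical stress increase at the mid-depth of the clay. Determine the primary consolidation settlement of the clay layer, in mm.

Mid-depth of clay below the ground surface: z = 2.6 + 4/2 = 4.6 m.
Total vertical stress at mid-clay: σ_v = 20.5×2.6 + 16.1×2 = 85.5 kPa.
Pore pressure: u = 9.81×(4.6 − 0) = 45.126 kPa.
Initial effective stress: σ'_0 = σ_v − u = 85.5 − 45.126 = 40.374 kPa.
Stress increase at mid-clay by the 2:1 spreading method:
Δσ = qB/(B+z) = 133×3.7/(3.7+4.6) = 59.289 kPa
Final effective stress: σ'_f = 40.374 + 59.289 = 99.663 kPa.
σ'_f = 99.663 > σ'_p = 54 kPa, so the stress path crosses the preconsolidation pressure — recompression up to σ'_p, then virgin compression beyond:
S_c = H/(1+e₀)·[C_r·log₁₀(σ'_p/σ'_0) + C_c·log₁₀(σ'_f/σ'_p)]
    = 4/1.93 × [0.046×log₁₀(54/40.374) + 0.16×log₁₀(99.663/54)]
    = 2.0725 × [0.0058094 + 0.042582] = 0.1003 m

S_c ≈ 100 mm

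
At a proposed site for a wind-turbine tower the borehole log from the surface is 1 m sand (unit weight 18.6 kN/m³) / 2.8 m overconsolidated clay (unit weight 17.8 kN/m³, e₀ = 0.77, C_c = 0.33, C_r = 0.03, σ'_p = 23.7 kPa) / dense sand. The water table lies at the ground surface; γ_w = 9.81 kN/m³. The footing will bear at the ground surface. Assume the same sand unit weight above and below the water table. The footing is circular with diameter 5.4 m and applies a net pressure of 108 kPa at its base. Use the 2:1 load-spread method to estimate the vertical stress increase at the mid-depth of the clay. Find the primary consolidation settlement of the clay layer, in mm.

Mid-depth of clay below the ground surface: z = 1 + 2.8/2 = 2.4 m.
Total vertical stress at mid-clay: σ_v = 18.6×1 + 17.8×1.4 = 43.52 kPa.
Pore pressure: u = 9.81×(2.4 − 0) = 23.544 kPa.
Initial effective stress: σ'_0 = σ_v − u = 43.52 − 23.544 = 19.976 kPa.
Stress increase at mid-clay by the 2:1 spreading method:
Δσ ≈ qD²/(D+z)² = 108×5.4²/(5.4+2.4)² = 51.763 kPa
Final effective stress: σ'_f = 19.976 + 51.763 = 71.739 kPa.
σ'_f = 71.739 > σ'_p = 23.7 kPa, so the stress path crosses the preconsolidation pressure — recompression up to σ'_p, then virgin compression beyond:
S_c = H/(1+e₀)·[C_r·log₁₀(σ'_p/σ'_0) + C_c·log₁₀(σ'_f/σ'_p)]
    = 2.8/1.77 × [0.03×log₁₀(23.7/19.976) + 0.33×log₁₀(71.739/23.7)]
    = 1.5819 × [0.0022272 + 0.15873] = 0.2546 m

S_c ≈ 255 mm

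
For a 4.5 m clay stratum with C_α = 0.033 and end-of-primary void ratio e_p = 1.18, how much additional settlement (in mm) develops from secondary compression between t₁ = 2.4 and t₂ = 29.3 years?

S_s ≈ 74 mm

Secondary compression: S_s = C_α·H/(1+e_p)·log₁₀(t₂/t₁)
S_s = 0.033×4.5/(1+1.18)×log₁₀(29.3/2.4)
    = 0.06812 × 1.087 = 0.07402 m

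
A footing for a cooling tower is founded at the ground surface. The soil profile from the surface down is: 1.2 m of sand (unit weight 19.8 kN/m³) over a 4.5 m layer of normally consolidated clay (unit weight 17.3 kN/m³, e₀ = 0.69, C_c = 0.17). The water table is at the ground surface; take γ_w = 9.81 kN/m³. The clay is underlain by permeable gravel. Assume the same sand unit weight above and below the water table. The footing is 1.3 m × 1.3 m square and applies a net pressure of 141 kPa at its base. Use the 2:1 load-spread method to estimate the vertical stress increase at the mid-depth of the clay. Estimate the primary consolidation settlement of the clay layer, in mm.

Mid-depth of clay below the ground surface: z = 1.2 + 4.5/2 = 3.45 m.
Total vertical stress at mid-clay: σ_v = 19.8×1.2 + 17.3×2.25 = 62.685 kPa.
Pore pressure: u = 9.81×(3.45 − 0) = 33.845 kPa.
Initial effective stress: σ'_0 = σ_v − u = 62.685 − 33.845 = 28.84 kPa.
Stress increase at mid-clay by the 2:1 spreading method:
Δσ = qBL/((B+z)(L+z)) = 141×1.3×1.3/((1.3+3.45)(1.3+3.45)) = 10.561 kPa
Final effective stress: σ'_f = σ'_0 + Δσ = 28.84 + 10.561 = 39.401 kPa.
Normally consolidated clay, so the full stress increment lies on the virgin compression line:
S_c = C_c·H/(1+e₀)·log₁₀(σ'_f/σ'_0) = 0.17×4.5/(1+0.69)×log₁₀(39.401/28.84)
    = 0.45266 × 0.13551 = 0.06134 m

S_c ≈ 61.3 mm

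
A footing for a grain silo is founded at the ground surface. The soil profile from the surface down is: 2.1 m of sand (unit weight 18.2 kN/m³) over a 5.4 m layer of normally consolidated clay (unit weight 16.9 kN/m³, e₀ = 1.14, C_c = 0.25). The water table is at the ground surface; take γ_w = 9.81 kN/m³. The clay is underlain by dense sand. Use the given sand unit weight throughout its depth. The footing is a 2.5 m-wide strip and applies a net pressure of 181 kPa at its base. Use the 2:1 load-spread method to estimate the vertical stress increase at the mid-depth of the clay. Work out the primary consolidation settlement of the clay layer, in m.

S_c ≈ 0.271 m

Mid-depth of clay below the ground surface: z = 2.1 + 5.4/2 = 4.8 m.
Total vertical stress at mid-clay: σ_v = 18.2×2.1 + 16.9×2.7 = 83.85 kPa.
Pore pressure: u = 9.81×(4.8 − 0) = 47.088 kPa.
Initial effective stress: σ'_0 = σ_v − u = 83.85 − 47.088 = 36.762 kPa.
Stress increase at mid-clay by the 2:1 spreading method:
Δσ = qB/(B+z) = 181×2.5/(2.5+4.8) = 61.986 kPa
Final effective stress: σ'_f = σ'_0 + Δσ = 36.762 + 61.986 = 98.748 kPa.
Normally consolidated clay, so the full stress increment lies on the virgin compression line:
S_c = C_c·H/(1+e₀)·log₁₀(σ'_f/σ'_0) = 0.25×5.4/(1+1.14)×log₁₀(98.748/36.762)
    = 0.63084 × 0.42913 = 0.2707 m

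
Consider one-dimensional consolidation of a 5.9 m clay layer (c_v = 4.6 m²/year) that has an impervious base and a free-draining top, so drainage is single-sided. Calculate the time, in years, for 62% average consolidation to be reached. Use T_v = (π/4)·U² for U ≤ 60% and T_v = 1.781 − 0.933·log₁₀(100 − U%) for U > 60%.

Drainage path length: H_d = H = 5.9 m (single drainage).
U > 60%: T_v = 1.781 − 0.933·log₁₀(100 − 62) = 0.30706.
t = T_v·H_d²/c_v = 0.30706×5.9²/4.6 = 2.324 years.

t ≈ 2.32 years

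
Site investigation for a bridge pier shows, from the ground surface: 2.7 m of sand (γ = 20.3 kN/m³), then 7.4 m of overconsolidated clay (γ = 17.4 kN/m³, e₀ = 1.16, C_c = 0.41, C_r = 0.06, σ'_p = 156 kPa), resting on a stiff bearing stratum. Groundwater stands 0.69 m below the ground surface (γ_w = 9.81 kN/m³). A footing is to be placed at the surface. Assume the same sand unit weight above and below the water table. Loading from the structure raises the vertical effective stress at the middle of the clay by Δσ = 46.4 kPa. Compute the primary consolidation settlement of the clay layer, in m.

S_c ≈ 0.0492 m

Mid-depth of clay below the ground surface: z = 2.7 + 7.4/2 = 6.4 m.
Total vertical stress at mid-clay: σ_v = 20.3×2.7 + 17.4×3.7 = 119.19 kPa.
Pore pressure: u = 9.81×(6.4 − 0.69) = 56.015 kPa.
Initial effective stress: σ'_0 = σ_v − u = 119.19 − 56.015 = 63.175 kPa.
Final effective stress: σ'_f = 63.175 + 46.4 = 109.57 kPa.
σ'_f = 109.57 ≤ σ'_p = 156 kPa, so the clay remains overconsolidated and only the recompression index applies:
S_c = C_r·H/(1+e₀)·log₁₀(σ'_f/σ'_0) = 0.06×7.4/2.16×log₁₀(109.57/63.175)
    = 0.20555 × 0.23915 = 0.04916 m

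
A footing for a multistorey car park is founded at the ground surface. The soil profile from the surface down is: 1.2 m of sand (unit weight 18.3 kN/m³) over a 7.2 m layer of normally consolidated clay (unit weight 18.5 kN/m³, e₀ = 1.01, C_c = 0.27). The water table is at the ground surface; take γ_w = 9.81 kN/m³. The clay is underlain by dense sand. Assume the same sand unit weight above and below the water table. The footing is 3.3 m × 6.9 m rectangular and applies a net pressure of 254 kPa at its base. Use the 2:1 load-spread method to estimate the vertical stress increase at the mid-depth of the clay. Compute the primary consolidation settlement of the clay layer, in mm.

S_c ≈ 380 mm

Mid-depth of clay below the ground surface: z = 1.2 + 7.2/2 = 4.8 m.
Total vertical stress at mid-clay: σ_v = 18.3×1.2 + 18.5×3.6 = 88.56 kPa.
Pore pressure: u = 9.81×(4.8 − 0) = 47.088 kPa.
Initial effective stress: σ'_0 = σ_v − u = 88.56 − 47.088 = 41.472 kPa.
Stress increase at mid-clay by the 2:1 spreading method:
Δσ = qBL/((B+z)(L+z)) = 254×3.3×6.9/((3.3+4.8)(6.9+4.8)) = 61.028 kPa
Final effective stress: σ'_f = σ'_0 + Δσ = 41.472 + 61.028 = 102.5 kPa.
Normally consolidated clay, so the full stress increment lies on the virgin compression line:
S_c = C_c·H/(1+e₀)·log₁₀(σ'_f/σ'_0) = 0.27×7.2/(1+1.01)×log₁₀(102.5/41.472)
    = 0.96716 × 0.39297 = 0.3801 m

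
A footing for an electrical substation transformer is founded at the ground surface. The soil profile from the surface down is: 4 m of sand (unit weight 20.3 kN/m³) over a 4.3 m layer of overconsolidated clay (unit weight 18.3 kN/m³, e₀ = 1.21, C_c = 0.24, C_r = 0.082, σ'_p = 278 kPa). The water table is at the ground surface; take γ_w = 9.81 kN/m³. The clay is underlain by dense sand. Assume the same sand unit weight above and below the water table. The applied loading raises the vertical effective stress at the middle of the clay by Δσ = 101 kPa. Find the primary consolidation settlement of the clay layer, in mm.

Mid-depth of clay below the ground surface: z = 4 + 4.3/2 = 6.15 m.
Total vertical stress at mid-clay: σ_v = 20.3×4 + 18.3×2.15 = 120.55 kPa.
Pore pressure: u = 9.81×(6.15 − 0) = 60.332 kPa.
Initial effective stress: σ'_0 = σ_v − u = 120.55 − 60.332 = 60.218 kPa.
Final effective stress: σ'_f = 60.218 + 101 = 161.22 kPa.
σ'_f = 161.22 ≤ σ'_p = 278 kPa, so the clay remains overconsolidated and only the recompression index applies:
S_c = C_r·H/(1+e₀)·log₁₀(σ'_f/σ'_0) = 0.082×4.3/2.21×log₁₀(161.22/60.218)
    = 0.15955 × 0.42769 = 0.06824 m

S_c ≈ 68.2 mm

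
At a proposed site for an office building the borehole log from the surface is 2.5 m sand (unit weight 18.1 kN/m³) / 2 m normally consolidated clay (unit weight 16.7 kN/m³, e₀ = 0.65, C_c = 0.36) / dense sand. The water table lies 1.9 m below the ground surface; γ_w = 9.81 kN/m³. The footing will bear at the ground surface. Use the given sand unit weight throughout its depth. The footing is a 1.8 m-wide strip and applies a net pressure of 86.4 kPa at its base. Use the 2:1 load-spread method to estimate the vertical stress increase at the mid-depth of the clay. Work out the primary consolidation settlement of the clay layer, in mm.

S_c ≈ 93.1 mm

Mid-depth of clay below the ground surface: z = 2.5 + 2/2 = 3.5 m.
Total vertical stress at mid-clay: σ_v = 18.1×2.5 + 16.7×1 = 61.95 kPa.
Pore pressure: u = 9.81×(3.5 − 1.9) = 15.696 kPa.
Initial effective stress: σ'_0 = σ_v − u = 61.95 − 15.696 = 46.254 kPa.
Stress increase at mid-clay by the 2:1 spreading method:
Δσ = qB/(B+z) = 86.4×1.8/(1.8+3.5) = 29.343 kPa
Final effective stress: σ'_f = σ'_0 + Δσ = 46.254 + 29.343 = 75.597 kPa.
Normally consolidated clay, so the full stress increment lies on the virgin compression line:
S_c = C_c·H/(1+e₀)·log₁₀(σ'_f/σ'_0) = 0.36×2/(1+0.65)×log₁₀(75.597/46.254)
    = 0.43636 × 0.21336 = 0.0931 m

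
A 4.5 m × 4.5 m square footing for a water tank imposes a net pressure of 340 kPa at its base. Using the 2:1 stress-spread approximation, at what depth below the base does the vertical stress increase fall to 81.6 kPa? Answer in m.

2:1 spreading — at depth z the loaded area has grown by z in each plan dimension:
qB²/(B+z)² = Δσ_z ⇒ z = B(√(q/Δσ_z) − 1) = 4.5×(√(340/81.6) − 1) = 4.686 m

z ≈ 4.69 m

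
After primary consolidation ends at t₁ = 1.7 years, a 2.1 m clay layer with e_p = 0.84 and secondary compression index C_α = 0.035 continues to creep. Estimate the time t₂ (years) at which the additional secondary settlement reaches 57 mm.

t₂ ≈ 45.4 years

S_s = C_α·H/(1+e_p)·log₁₀(t₂/t₁) ⇒ log₁₀(t₂/t₁) = S_s·(1+e_p)/(C_α·H).
log₁₀(t₂/t₁) = 0.057 × (1+0.84) / (0.035×2.1) = 1.427
t₂ = t₁ × 10^1.427 = 1.7 × 26.73 = 45.43 years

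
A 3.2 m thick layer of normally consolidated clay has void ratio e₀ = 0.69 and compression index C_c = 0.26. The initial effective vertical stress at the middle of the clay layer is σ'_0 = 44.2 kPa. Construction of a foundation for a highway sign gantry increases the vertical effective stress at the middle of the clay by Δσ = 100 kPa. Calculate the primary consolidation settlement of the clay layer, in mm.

Final effective stress: σ'_f = σ'_0 + Δσ = 44.2 + 100 = 144.2 kPa.
Normally consolidated clay, so the full stress increment lies on the virgin compression line:
S_c = C_c·H/(1+e₀)·log₁₀(σ'_f/σ'_0) = 0.26×3.2/(1+0.69)×log₁₀(144.2/44.2)
    = 0.49231 × 0.51354 = 0.2528 m

S_c ≈ 253 mm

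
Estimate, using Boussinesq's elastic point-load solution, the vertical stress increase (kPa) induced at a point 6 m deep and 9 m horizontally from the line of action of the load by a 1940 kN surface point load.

Δσ_z ≈ 1.35 kPa

Boussinesq vertical stress below a point load on an elastic half-space:
Δσ_z = 3P/(2πz²) · [1 + (r/z)²]^(−5/2)
r/z = 9/6 = 1.5; [1+(r/z)²]^(−5/2) = 0.052516.
Δσ_z = 3×1940/(2π×6²) × 0.052516 = 25.73 × 0.052516 = 1.351 kPa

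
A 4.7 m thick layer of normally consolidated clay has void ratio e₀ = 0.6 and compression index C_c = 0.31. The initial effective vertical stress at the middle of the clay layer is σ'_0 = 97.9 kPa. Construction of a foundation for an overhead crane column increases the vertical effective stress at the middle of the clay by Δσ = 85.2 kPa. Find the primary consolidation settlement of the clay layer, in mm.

S_c ≈ 248 mm

Final effective stress: σ'_f = σ'_0 + Δσ = 97.9 + 85.2 = 183.1 kPa.
Normally consolidated clay, so the full stress increment lies on the virgin compression line:
S_c = C_c·H/(1+e₀)·log₁₀(σ'_f/σ'_0) = 0.31×4.7/(1+0.6)×log₁₀(183.1/97.9)
    = 0.91063 × 0.27191 = 0.2476 m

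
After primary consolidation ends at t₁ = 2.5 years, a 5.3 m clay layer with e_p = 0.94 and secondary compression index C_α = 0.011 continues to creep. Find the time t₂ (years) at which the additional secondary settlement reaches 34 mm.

t₂ ≈ 33.8 years

S_s = C_α·H/(1+e_p)·log₁₀(t₂/t₁) ⇒ log₁₀(t₂/t₁) = S_s·(1+e_p)/(C_α·H).
log₁₀(t₂/t₁) = 0.034 × (1+0.94) / (0.011×5.3) = 1.131
t₂ = t₁ × 10^1.131 = 2.5 × 13.53 = 33.83 years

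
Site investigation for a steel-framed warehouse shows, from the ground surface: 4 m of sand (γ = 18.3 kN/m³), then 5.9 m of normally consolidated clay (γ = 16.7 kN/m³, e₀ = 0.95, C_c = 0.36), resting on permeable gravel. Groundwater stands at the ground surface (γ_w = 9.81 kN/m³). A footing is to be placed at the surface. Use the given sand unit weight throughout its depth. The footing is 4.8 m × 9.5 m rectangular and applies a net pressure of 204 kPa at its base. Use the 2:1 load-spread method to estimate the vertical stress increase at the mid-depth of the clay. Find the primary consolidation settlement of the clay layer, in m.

S_c ≈ 0.3 m

Mid-depth of clay below the ground surface: z = 4 + 5.9/2 = 6.95 m.
Total vertical stress at mid-clay: σ_v = 18.3×4 + 16.7×2.95 = 122.47 kPa.
Pore pressure: u = 9.81×(6.95 − 0) = 68.18 kPa.
Initial effective stress: σ'_0 = σ_v − u = 122.47 − 68.18 = 54.29 kPa.
Stress increase at mid-clay by the 2:1 spreading method:
Δσ = qBL/((B+z)(L+z)) = 204×4.8×9.5/((4.8+6.95)(9.5+6.95)) = 48.127 kPa
Final effective stress: σ'_f = σ'_0 + Δσ = 54.29 + 48.127 = 102.42 kPa.
Normally consolidated clay, so the full stress increment lies on the virgin compression line:
S_c = C_c·H/(1+e₀)·log₁₀(σ'_f/σ'_0) = 0.36×5.9/(1+0.95)×log₁₀(102.42/54.29)
    = 1.0892 × 0.27566 = 0.3002 m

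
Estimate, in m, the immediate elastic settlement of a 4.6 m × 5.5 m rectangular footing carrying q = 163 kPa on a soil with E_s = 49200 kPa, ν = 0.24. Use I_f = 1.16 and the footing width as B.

S_e ≈ 0.0167 m

Immediate (elastic) settlement: S_e = q·B·(1−ν²)/E_s · I_f.
S_e = 163 × 4.6 × (1 − 0.24²) / 49200 × 1.16
    = 163 × 4.6 × 0.9424 / 49200 × 1.16
    = 0.01666 m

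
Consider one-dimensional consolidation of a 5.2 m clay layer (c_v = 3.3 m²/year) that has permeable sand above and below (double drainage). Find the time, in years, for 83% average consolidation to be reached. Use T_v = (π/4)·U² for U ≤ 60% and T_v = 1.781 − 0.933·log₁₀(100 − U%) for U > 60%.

t ≈ 1.3 years

Drainage path length: H_d = H/2 = 2.6 m (double drainage).
U > 60%: T_v = 1.781 − 0.933·log₁₀(100 − 83) = 0.63299.
t = T_v·H_d²/c_v = 0.63299×2.6²/3.3 = 1.297 years.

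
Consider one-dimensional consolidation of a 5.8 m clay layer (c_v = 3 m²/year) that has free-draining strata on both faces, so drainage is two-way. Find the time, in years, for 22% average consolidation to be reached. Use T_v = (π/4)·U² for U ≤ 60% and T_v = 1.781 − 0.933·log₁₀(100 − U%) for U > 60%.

t ≈ 0.107 years

Drainage path length: H_d = H/2 = 2.9 m (double drainage).
U ≤ 60%: T_v = (π/4)·U² = (π/4)×0.22² = 0.038013.
t = T_v·H_d²/c_v = 0.038013×2.9²/3 = 0.1066 years.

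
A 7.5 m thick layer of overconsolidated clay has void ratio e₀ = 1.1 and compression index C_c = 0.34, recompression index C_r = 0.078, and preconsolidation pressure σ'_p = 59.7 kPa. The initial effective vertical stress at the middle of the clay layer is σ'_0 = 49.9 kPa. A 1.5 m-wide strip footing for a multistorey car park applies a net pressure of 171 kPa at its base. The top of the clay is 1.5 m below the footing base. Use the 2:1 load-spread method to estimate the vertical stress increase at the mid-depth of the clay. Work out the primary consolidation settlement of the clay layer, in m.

Mid-depth of clay below the footing base: z = 1.5 + 7.5/2 = 5.25 m.
Stress increase at mid-clay by the 2:1 spreading method:
Δσ = qB/(B+z) = 171×1.5/(1.5+5.25) = 38 kPa
Final effective stress: σ'_f = 49.9 + 38 = 87.9 kPa.
σ'_f = 87.9 > σ'_p = 59.7 kPa, so the stress path crosses the preconsolidation pressure — recompression up to σ'_p, then virgin compression beyond:
S_c = H/(1+e₀)·[C_r·log₁₀(σ'_p/σ'_0) + C_c·log₁₀(σ'_f/σ'_p)]
    = 7.5/2.1 × [0.078×log₁₀(59.7/49.9) + 0.34×log₁₀(87.9/59.7)]
    = 3.5714 × [0.0060742 + 0.057125] = 0.2257 m

S_c ≈ 0.226 m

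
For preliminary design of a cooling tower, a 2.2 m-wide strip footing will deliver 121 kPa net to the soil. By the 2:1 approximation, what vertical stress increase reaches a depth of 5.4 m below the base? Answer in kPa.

By the 2:1 method the load spreads at 1 horizontal : 2 vertical, so at depth z the loaded area has grown by z in each plan dimension:
Δσ = qB/(B+z) = 121×2.2/(2.2+5.4) = 35.026 kPa

Δσ_z ≈ 35 kPa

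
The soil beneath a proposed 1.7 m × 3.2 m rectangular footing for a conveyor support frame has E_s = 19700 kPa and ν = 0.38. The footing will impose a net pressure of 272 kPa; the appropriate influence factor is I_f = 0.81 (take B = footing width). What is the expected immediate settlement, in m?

S_e ≈ 0.0163 m

Immediate (elastic) settlement: S_e = q·B·(1−ν²)/E_s · I_f.
S_e = 272 × 1.7 × (1 − 0.38²) / 19700 × 0.81
    = 272 × 1.7 × 0.8556 / 19700 × 0.81
    = 0.01627 m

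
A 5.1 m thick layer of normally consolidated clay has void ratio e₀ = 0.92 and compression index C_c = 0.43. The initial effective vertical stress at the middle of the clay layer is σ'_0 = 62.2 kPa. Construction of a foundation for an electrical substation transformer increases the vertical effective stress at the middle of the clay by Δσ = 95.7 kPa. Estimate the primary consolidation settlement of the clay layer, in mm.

Final effective stress: σ'_f = σ'_0 + Δσ = 62.2 + 95.7 = 157.9 kPa.
Normally consolidated clay, so the full stress increment lies on the virgin compression line:
S_c = C_c·H/(1+e₀)·log₁₀(σ'_f/σ'_0) = 0.43×5.1/(1+0.92)×log₁₀(157.9/62.2)
    = 1.1422 × 0.40459 = 0.4621 m

S_c ≈ 462 mm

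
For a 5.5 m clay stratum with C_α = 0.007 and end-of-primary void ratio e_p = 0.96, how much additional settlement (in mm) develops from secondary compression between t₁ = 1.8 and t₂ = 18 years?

S_s ≈ 19.6 mm

Secondary compression: S_s = C_α·H/(1+e_p)·log₁₀(t₂/t₁)
S_s = 0.007×5.5/(1+0.96)×log₁₀(18/1.8)
    = 0.01964 × 1 = 0.01964 m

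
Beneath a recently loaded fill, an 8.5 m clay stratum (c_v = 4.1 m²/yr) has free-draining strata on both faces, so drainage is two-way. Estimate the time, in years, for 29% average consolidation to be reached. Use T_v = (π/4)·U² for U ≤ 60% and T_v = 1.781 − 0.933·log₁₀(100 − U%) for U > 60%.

Drainage path length: H_d = H/2 = 4.25 m (double drainage).
U ≤ 60%: T_v = (π/4)·U² = (π/4)×0.29² = 0.066052.
t = T_v·H_d²/c_v = 0.066052×4.25²/4.1 = 0.291 years.

t ≈ 0.291 years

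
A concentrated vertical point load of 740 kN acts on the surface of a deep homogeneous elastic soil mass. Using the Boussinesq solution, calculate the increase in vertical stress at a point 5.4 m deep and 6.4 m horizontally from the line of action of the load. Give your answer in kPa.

Boussinesq vertical stress below a point load on an elastic half-space:
Δσ_z = 3P/(2πz²) · [1 + (r/z)²]^(−5/2)
r/z = 6.4/5.4 = 1.1852; [1+(r/z)²]^(−5/2) = 0.11152.
Δσ_z = 3×740/(2π×5.4²) × 0.11152 = 12.117 × 0.11152 = 1.351 kPa

Δσ_z ≈ 1.35 kPa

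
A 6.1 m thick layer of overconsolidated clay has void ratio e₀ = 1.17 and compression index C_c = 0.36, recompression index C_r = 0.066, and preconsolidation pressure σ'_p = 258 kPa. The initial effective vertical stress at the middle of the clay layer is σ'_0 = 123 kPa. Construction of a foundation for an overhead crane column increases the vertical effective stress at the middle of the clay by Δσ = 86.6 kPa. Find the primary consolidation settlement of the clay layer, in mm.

S_c ≈ 42.9 mm

Final effective stress: σ'_f = 123 + 86.6 = 209.6 kPa.
σ'_f = 209.6 ≤ σ'_p = 258 kPa, so the clay remains overconsolidated and only the recompression index applies:
S_c = C_r·H/(1+e₀)·log₁₀(σ'_f/σ'_0) = 0.066×6.1/2.17×log₁₀(209.6/123)
    = 0.18553 × 0.23149 = 0.04295 m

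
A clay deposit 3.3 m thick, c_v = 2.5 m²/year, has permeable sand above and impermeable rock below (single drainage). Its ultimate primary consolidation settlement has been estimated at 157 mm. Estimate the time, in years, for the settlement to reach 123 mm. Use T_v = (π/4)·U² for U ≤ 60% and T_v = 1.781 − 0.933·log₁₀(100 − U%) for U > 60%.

Drainage path length: H_d = H = 3.3 m (single drainage).
U = S(t)/S_ult = 123/157 = 0.7834.
U > 60%: T_v = 1.781 − 0.933·log₁₀(100 − 78.344) = 0.5349.
t = T_v·H_d²/c_v = 0.5349×3.3²/2.5 = 2.33 years.

t ≈ 2.33 years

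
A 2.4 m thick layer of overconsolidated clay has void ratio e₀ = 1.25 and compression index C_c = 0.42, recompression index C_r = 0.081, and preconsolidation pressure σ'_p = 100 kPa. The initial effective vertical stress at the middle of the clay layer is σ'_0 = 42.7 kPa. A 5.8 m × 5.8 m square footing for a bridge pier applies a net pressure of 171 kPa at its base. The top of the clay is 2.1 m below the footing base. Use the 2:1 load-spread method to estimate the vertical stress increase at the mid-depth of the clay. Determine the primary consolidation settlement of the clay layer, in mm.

Mid-depth of clay below the footing base: z = 2.1 + 2.4/2 = 3.3 m.
Stress increase at mid-clay by the 2:1 spreading method:
Δσ = qBL/((B+z)(L+z)) = 171×5.8×5.8/((5.8+3.3)(5.8+3.3)) = 69.466 kPa
Final effective stress: σ'_f = 42.7 + 69.466 = 112.17 kPa.
σ'_f = 112.17 > σ'_p = 100 kPa, so the stress path crosses the preconsolidation pressure — recompression up to σ'_p, then virgin compression beyond:
S_c = H/(1+e₀)·[C_r·log₁₀(σ'_p/σ'_0) + C_c·log₁₀(σ'_f/σ'_p)]
    = 2.4/2.25 × [0.081×log₁₀(100/42.7) + 0.42×log₁₀(112.17/100)]
    = 1.0667 × [0.029935 + 0.020948] = 0.05428 m

S_c ≈ 54.3 mm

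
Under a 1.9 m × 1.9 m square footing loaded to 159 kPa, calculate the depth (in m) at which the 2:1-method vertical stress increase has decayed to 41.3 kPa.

2:1 spreading — at depth z the loaded area has grown by z in each plan dimension:
qB²/(B+z)² = Δσ_z ⇒ z = B(√(q/Δσ_z) − 1) = 1.9×(√(159/41.3) − 1) = 1.828 m

z ≈ 1.83 m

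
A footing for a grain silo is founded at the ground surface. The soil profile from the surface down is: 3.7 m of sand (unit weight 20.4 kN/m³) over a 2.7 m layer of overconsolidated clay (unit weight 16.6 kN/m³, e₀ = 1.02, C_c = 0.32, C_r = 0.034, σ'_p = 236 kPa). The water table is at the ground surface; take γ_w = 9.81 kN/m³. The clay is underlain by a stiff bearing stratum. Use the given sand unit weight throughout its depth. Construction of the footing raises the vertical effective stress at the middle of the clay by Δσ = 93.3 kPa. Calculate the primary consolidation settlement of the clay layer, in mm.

Mid-depth of clay below the ground surface: z = 3.7 + 2.7/2 = 5.05 m.
Total vertical stress at mid-clay: σ_v = 20.4×3.7 + 16.6×1.35 = 97.89 kPa.
Pore pressure: u = 9.81×(5.05 − 0) = 49.541 kPa.
Initial effective stress: σ'_0 = σ_v − u = 97.89 − 49.541 = 48.349 kPa.
Final effective stress: σ'_f = 48.349 + 93.3 = 141.65 kPa.
σ'_f = 141.65 ≤ σ'_p = 236 kPa, so the clay remains overconsolidated and only the recompression index applies:
S_c = C_r·H/(1+e₀)·log₁₀(σ'_f/σ'_0) = 0.034×2.7/2.02×log₁₀(141.65/48.349)
    = 0.045444 × 0.46683 = 0.02121 m

S_c ≈ 21.2 mm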